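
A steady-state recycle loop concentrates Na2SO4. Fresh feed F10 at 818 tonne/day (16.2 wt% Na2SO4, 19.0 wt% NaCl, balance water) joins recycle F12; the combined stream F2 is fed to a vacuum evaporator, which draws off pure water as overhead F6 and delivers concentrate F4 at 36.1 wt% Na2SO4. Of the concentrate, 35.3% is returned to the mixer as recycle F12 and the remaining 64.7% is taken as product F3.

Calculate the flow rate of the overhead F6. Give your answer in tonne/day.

Overall Na2SO4 balance (none leaves overhead): Na2SO4 in fresh feed = Na2SO4 in product, i.e. 818×0.162 = (1−0.353)·F4·0.361.
F4 = 132.52/(0.361×0.647) = 567.36 tonne/day.
Recycle F12 = 0.353×567.36 = 200.28 tonne/day.
Combined feed F2 = 818 + 200.28 = 1018.3 tonne/day.
Overhead F6 = F2 − F4 = 1018.3 − 567.36 = 450.92 tonne/day.

450.9 tonne/day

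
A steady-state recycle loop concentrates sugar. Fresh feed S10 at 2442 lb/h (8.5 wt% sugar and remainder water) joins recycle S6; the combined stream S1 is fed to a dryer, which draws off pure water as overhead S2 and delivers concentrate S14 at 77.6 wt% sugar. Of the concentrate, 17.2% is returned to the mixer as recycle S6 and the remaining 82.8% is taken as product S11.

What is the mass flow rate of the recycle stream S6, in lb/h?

Overall sugar balance (none leaves overhead): sugar in fresh feed = sugar in product, i.e. 2442×0.085 = (1−0.172)·S14·0.776.
S14 = 207.57/(0.776×0.828) = 323.05 lb/h.
Recycle S6 = 0.172×323.05 = 55.565 lb/h.

55.56 lb/h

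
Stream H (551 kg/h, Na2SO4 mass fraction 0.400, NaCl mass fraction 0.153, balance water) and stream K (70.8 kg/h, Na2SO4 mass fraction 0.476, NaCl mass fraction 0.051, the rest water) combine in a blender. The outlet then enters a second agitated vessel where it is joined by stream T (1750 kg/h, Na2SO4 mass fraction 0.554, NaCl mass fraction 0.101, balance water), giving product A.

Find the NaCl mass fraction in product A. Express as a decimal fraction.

0.112

Overall, product flow = 2371.8 kg/h.
NaCl in = 551×0.153 + 70.8×0.051 + 1750×0.101 = 264.66 kg/h.
NaCl fraction in A = 0.112.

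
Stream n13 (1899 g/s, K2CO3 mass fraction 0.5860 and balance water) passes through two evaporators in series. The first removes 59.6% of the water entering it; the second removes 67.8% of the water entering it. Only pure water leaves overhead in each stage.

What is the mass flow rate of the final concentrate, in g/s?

water in feed = 1899×0.414 = 786.19 g/s.
After stage 1: water left = (1−0.596)×786.19 = 317.62; stream total = 1430.4 g/s.
After stage 2: water left = (1−0.678)×317.62 = 102.27; final concentrate = 1215.1 g/s.

1215 g/s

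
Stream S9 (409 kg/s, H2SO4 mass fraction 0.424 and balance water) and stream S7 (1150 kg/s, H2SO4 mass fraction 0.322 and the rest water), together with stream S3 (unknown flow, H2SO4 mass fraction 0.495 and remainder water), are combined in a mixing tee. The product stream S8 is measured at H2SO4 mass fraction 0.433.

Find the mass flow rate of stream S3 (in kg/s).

2118 kg/s

Let S3 be the unknown flow. Total out = 1559 + S3.
H2SO4 balance: 543.72 + 0.495·S3 = 0.433·(1559 + S3)
(0.495 − 0.433)·S3 = 0.433×1559 − 543.72 = 131.33
S3 = 131.33 / 0.062 = 2118.2 kg/s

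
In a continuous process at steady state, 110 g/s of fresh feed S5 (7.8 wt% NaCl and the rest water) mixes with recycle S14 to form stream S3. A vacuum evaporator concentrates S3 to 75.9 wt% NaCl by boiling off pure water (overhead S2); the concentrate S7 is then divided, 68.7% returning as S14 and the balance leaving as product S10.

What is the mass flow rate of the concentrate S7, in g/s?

36.12 g/s

Overall NaCl balance (none leaves overhead): NaCl in fresh feed = NaCl in product, i.e. 110×0.078 = (1−0.687)·S7·0.759.
S7 = 8.58/(0.759×0.313) = 36.116 g/s.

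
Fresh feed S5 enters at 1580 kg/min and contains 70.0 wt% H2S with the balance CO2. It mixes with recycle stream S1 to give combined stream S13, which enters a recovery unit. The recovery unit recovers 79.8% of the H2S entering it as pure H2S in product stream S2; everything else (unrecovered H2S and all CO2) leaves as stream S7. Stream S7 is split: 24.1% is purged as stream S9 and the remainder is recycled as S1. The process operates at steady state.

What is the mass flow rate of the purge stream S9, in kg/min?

CO2 enters only via S5 and leaves only via the purge: 1580×0.300 = 0.241×(CO2 in S7), and the recovery unit passes all CO2, so CO2 in S13 = CO2 in S7 = 1966.8 kg/min.
H2S in S13: m_A = 1580×0.700 + (1−0.241)·(1−0.798)·m_A, so m_A = 1106/0.8467 = 1306.3 kg/min.
S7 = (1−0.798)×1306.3 + 1966.8 = 2230.7 kg/min.
Purge S9 = 0.241×2230.7 = 537.59 kg/min.

537.6 kg/min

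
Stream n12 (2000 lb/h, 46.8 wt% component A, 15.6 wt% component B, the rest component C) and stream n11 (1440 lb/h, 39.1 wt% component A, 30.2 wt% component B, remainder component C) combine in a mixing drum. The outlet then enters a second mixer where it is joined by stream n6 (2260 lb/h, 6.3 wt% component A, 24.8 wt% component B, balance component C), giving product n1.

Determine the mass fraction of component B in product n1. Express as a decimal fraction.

Overall, product flow = 5700 lb/h.
component B in = 2000×0.156 + 1440×0.302 + 2260×0.248 = 1307.4 lb/h.
component B fraction in n1 = 0.229.

0.229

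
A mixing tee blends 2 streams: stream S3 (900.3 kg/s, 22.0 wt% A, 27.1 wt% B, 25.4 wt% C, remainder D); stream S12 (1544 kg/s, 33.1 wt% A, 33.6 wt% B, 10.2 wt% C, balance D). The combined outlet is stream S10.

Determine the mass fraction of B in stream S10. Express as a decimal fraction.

0.312

Total flow out = 900.3 + 1544 = 2444.3 kg/s.
B in = 900.3×0.271 + 1544×0.336 = 762.77 kg/s.
B mass fraction in S10 = 762.77/2444.3 = 0.312.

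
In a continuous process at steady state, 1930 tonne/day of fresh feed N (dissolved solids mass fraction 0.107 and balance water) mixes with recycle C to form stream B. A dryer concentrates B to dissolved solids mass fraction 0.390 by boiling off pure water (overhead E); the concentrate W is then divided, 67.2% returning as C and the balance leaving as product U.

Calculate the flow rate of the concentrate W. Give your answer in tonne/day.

1614 tonne/day

Overall dissolved solids balance (none leaves overhead): dissolved solids in fresh feed = dissolved solids in product, i.e. 1930×0.107 = (1−0.672)·W·0.390.
W = 206.51/(0.390×0.328) = 1614.4 tonne/day.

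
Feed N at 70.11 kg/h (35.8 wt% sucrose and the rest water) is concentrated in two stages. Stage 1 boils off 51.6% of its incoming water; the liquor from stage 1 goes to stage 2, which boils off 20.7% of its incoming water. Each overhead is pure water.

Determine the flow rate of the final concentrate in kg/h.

water in feed = 70.11×0.642 = 45.011 kg/h.
After stage 1: water left = (1−0.516)×45.011 = 21.785; stream total = 46.885 kg/h.
After stage 2: water left = (1−0.207)×21.785 = 17.276; final concentrate = 42.375 kg/h.

42.37 kg/h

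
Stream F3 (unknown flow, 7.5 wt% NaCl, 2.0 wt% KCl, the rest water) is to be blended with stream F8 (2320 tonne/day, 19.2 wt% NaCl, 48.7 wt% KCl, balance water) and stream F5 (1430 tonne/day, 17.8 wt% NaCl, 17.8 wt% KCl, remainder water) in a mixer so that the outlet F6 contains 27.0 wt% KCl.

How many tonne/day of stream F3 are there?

1488 tonne/day

Let F3 be the unknown flow. Total out = 3750 + F3.
KCl balance: 1384.4 + 0.020·F3 = 0.270·(3750 + F3)
(0.020 − 0.270)·F3 = 0.270×3750 − 1384.4 = -371.88
F3 = -371.88 / -0.250 = 1487.5 tonne/day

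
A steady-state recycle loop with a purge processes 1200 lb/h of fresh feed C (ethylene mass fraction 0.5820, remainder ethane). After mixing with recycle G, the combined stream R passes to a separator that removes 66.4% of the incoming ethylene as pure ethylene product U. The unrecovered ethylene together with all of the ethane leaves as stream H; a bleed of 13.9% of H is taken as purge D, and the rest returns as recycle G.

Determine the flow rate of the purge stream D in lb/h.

547.5 lb/h

ethane enters only via C and leaves only via the purge: 1200×0.418 = 0.139×(ethane in H), and the separator passes all ethane, so ethane in R = ethane in H = 3608.6 lb/h.
ethylene in R: m_A = 1200×0.582 + (1−0.139)·(1−0.664)·m_A, so m_A = 698.4/0.7107 = 982.69 lb/h.
H = (1−0.664)×982.69 + 3608.6 = 3938.8 lb/h.
Purge D = 0.139×3938.8 = 547.5 lb/h.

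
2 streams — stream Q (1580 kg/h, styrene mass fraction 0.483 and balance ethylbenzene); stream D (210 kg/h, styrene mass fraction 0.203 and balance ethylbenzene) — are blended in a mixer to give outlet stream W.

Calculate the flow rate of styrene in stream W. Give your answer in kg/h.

805.8 kg/h

styrene out = styrene in = 1580×0.483 + 210×0.203 = 805.77 kg/h.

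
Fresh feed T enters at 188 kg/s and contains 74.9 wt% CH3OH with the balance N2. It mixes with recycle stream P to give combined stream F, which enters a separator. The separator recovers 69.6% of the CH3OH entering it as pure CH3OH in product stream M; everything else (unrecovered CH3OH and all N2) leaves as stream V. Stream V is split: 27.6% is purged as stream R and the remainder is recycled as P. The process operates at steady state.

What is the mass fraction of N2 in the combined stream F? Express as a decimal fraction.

N2 enters only via T and leaves only via the purge: 188×0.251 = 0.276×(N2 in V), and the separator passes all N2, so N2 in F = N2 in V = 170.97 kg/s.
CH3OH in F: m_A = 188×0.749 + (1−0.276)·(1−0.696)·m_A, so m_A = 140.81/0.7799 = 180.55 kg/s.
F = 180.55 + 170.97 = 351.52 kg/s.
N2 fraction in F = 170.97/351.52 = 0.486.

0.486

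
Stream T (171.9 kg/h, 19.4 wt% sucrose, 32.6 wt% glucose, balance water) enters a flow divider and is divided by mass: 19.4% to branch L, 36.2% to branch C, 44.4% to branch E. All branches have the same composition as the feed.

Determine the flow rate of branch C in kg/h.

62.23 kg/h

Branch C flow = 0.362×171.9 = 62.228 kg/h.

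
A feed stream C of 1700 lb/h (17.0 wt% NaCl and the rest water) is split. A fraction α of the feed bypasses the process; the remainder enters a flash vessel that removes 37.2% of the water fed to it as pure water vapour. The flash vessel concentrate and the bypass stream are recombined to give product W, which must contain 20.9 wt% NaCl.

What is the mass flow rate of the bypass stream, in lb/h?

All 1700×0.170 = 289 lb/h of NaCl reaches W, so W = 289/0.209 = 1382.8 lb/h and vapour = 317.22 lb/h.
The evaporator receives (1−α)·1700 of feed at 0.830 water and removes 0.372 of that water:
0.372×0.830×(1−α)×1700 = 317.22
(1−α) = 317.22/524.89 = 0.6044;  α = 0.3956.
Bypass flow = 0.3956×1700 = 672.58 lb/h.

672.6 lb/h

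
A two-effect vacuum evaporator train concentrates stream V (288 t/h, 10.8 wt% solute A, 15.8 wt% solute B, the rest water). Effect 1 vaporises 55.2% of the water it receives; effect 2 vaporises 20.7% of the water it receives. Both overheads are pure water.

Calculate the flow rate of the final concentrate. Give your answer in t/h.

151.7 t/h

water in feed = 288×0.734 = 211.39 t/h.
After stage 1: water left = (1−0.552)×211.39 = 94.704; stream total = 171.31 t/h.
After stage 2: water left = (1−0.207)×94.704 = 75.1; final concentrate = 151.71 t/h.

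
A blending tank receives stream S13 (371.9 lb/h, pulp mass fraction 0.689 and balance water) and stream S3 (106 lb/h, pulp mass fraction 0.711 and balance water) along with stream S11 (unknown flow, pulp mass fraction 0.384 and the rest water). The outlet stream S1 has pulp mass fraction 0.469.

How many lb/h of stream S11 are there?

Let S11 be the unknown flow. Total out = 477.9 + S11.
pulp balance: 331.61 + 0.384·S11 = 0.469·(477.9 + S11)
(0.384 − 0.469)·S11 = 0.469×477.9 − 331.61 = -107.47
S11 = -107.47 / -0.085 = 1264.4 lb/h

1264 lb/h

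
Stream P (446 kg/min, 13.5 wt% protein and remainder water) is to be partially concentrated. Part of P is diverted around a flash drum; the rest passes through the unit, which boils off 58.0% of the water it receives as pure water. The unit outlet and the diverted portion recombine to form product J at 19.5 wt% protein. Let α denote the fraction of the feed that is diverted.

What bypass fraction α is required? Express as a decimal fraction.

0.387

All 446×0.135 = 60.21 kg/min of protein reaches J, so J = 60.21/0.195 = 308.77 kg/min and vapour = 137.23 kg/min.
The evaporator receives (1−α)·446 of feed at 0.865 water and removes 0.580 of that water:
0.580×0.865×(1−α)×446 = 137.23
(1−α) = 137.23/223.76 = 0.6133;  α = 0.3867.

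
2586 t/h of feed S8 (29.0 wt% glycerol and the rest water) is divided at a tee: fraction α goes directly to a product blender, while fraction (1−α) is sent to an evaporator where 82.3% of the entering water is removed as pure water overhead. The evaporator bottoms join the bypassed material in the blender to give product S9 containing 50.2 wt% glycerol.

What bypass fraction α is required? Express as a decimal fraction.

All 2586×0.290 = 749.94 t/h of glycerol reaches S9, so S9 = 749.94/0.502 = 1493.9 t/h and vapour = 1092.1 t/h.
The evaporator receives (1−α)·2586 of feed at 0.710 water and removes 0.823 of that water:
0.823×0.710×(1−α)×2586 = 1092.1
(1−α) = 1092.1/1511.1 = 0.7227;  α = 0.2773.

0.277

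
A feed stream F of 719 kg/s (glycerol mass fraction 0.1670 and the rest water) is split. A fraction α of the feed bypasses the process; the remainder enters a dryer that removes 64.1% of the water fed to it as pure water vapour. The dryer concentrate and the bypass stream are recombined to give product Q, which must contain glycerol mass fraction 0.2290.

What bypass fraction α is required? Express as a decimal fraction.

All 719×0.167 = 120.07 kg/s of glycerol reaches Q, so Q = 120.07/0.229 = 524.34 kg/s and vapour = 194.66 kg/s.
The evaporator receives (1−α)·719 of feed at 0.833 water and removes 0.641 of that water:
0.641×0.833×(1−α)×719 = 194.66
(1−α) = 194.66/383.91 = 0.5071;  α = 0.4929.

0.493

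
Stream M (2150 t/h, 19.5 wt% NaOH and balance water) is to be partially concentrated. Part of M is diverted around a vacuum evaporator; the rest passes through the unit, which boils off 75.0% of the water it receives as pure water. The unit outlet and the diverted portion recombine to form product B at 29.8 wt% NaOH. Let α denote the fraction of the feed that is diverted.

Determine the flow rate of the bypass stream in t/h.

All 2150×0.195 = 419.25 t/h of NaOH reaches B, so B = 419.25/0.298 = 1406.9 t/h and vapour = 743.12 t/h.
The evaporator receives (1−α)·2150 of feed at 0.805 water and removes 0.750 of that water:
0.750×0.805×(1−α)×2150 = 743.12
(1−α) = 743.12/1298.1 = 0.5725;  α = 0.4275.
Bypass flow = 0.4275×2150 = 919.16 t/h.

919.2 t/h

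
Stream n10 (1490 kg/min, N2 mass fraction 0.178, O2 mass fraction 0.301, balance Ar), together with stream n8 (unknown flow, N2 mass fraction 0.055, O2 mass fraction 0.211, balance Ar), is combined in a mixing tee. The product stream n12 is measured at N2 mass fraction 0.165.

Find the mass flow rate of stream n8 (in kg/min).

Let n8 be the unknown flow. Total out = 1490 + n8.
N2 balance: 265.22 + 0.055·n8 = 0.165·(1490 + n8)
(0.055 − 0.165)·n8 = 0.165×1490 − 265.22 = -19.37
n8 = -19.37 / -0.110 = 176.09 kg/min

176.1 kg/min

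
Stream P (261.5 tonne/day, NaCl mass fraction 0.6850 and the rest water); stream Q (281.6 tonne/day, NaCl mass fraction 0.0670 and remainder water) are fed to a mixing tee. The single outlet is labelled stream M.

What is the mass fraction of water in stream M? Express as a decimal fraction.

0.6354

Total flow out = 261.5 + 281.6 = 543.1 tonne/day.
water in = 261.5×0.315 + 281.6×0.933 = 345.11 tonne/day.
water mass fraction in M = 345.11/543.1 = 0.6354.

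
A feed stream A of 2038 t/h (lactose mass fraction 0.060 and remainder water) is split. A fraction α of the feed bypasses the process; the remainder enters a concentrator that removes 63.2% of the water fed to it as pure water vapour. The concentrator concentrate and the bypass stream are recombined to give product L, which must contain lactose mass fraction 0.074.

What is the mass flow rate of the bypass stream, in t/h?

All 2038×0.060 = 122.28 t/h of lactose reaches L, so L = 122.28/0.074 = 1652.4 t/h and vapour = 385.57 t/h.
The evaporator receives (1−α)·2038 of feed at 0.940 water and removes 0.632 of that water:
0.632×0.940×(1−α)×2038 = 385.57
(1−α) = 385.57/1210.7 = 0.3185;  α = 0.6815.
Bypass flow = 0.6815×2038 = 1389 t/h.

1389 t/h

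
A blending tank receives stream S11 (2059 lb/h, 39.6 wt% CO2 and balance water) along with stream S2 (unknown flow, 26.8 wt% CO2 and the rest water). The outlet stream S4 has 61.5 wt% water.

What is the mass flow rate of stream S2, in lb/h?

Let S2 be the unknown flow. Total out = 2059 + S2.
water balance: 1243.6 + 0.732·S2 = 0.615·(2059 + S2)
(0.732 − 0.615)·S2 = 0.615×2059 − 1243.6 = 22.649
S2 = 22.649 / 0.117 = 193.58 lb/h

193.6 lb/h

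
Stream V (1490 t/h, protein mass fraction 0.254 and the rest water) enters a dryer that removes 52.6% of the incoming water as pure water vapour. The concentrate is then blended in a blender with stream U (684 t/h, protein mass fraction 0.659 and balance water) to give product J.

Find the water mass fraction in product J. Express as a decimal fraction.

0.478

Vapour removed = 0.526×0.746×1490 = 584.67 t/h; concentrate = 905.33 t/h.
water reaching the mixer = 526.87 (from concentrate) + 684×0.341 = 760.11 t/h.
Product flow = 905.33 + 684 = 1589.3 t/h; water fraction = 0.478.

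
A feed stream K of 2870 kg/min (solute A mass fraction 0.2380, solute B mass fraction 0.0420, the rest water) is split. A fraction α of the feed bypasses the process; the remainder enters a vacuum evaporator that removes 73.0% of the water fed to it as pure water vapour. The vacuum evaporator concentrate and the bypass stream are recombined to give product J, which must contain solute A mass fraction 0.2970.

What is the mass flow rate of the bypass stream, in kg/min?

All 2870×0.238 = 683.06 kg/min of solute A reaches J, so J = 683.06/0.297 = 2299.9 kg/min and vapour = 570.13 kg/min.
The evaporator receives (1−α)·2870 of feed at 0.720 water and removes 0.730 of that water:
0.730×0.720×(1−α)×2870 = 570.13
(1−α) = 570.13/1508.5 = 0.3780;  α = 0.6220.
Bypass flow = 0.6220×2870 = 1785.3 kg/min.

1785 kg/min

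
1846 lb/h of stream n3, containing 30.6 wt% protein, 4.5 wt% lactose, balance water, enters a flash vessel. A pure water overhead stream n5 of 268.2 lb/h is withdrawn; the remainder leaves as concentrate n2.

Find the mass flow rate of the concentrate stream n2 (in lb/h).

Concentrate = 1846 − 268.2 = 1577.8 lb/h.

1578 lb/h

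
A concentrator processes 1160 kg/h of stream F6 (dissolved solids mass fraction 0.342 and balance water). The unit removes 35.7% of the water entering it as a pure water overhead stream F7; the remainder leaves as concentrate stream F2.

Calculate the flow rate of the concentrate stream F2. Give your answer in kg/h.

water entering = 1160×0.658 = 763.28 kg/h; overhead removed = 0.357×763.28 = 272.49 kg/h.
Concentrate = 1160 − 272.49 = 887.51 kg/h.

887.5 kg/h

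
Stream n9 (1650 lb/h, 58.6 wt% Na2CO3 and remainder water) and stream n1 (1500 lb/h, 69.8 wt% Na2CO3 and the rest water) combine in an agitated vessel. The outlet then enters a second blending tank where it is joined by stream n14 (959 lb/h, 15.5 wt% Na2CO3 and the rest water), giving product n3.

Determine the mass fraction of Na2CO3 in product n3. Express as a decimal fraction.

0.526

Overall, product flow = 4109 lb/h.
Na2CO3 in = 1650×0.586 + 1500×0.698 + 959×0.155 = 2162.5 lb/h.
Na2CO3 fraction in n3 = 0.526.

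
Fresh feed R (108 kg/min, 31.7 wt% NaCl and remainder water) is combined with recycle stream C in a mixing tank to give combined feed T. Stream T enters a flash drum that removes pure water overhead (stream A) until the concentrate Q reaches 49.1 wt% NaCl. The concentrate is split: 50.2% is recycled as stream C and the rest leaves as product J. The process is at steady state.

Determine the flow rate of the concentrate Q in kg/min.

140 kg/min

Overall NaCl balance (none leaves overhead): NaCl in fresh feed = NaCl in product, i.e. 108×0.317 = (1−0.502)·Q·0.491.
Q = 34.236/(0.491×0.498) = 140.01 kg/min.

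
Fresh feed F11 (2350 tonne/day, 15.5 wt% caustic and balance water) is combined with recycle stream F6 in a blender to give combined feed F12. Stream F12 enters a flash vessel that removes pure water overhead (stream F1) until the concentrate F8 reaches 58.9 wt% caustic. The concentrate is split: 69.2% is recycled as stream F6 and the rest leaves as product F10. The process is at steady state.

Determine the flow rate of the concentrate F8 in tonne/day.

Overall caustic balance (none leaves overhead): caustic in fresh feed = caustic in product, i.e. 2350×0.155 = (1−0.692)·F8·0.589.
F8 = 364.25/(0.589×0.308) = 2007.9 tonne/day.

2008 tonne/day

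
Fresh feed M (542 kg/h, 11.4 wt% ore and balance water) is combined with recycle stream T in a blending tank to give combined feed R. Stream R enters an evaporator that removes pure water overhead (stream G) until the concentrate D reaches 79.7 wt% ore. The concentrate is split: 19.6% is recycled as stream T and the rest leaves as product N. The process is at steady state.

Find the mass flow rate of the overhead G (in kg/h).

Overall ore balance (none leaves overhead): ore in fresh feed = ore in product, i.e. 542×0.114 = (1−0.196)·D·0.797.
D = 61.788/(0.797×0.804) = 96.425 kg/h.
Recycle T = 0.196×96.425 = 18.899 kg/h.
Combined feed R = 542 + 18.899 = 560.9 kg/h.
Overhead G = R − D = 560.9 − 96.425 = 464.47 kg/h.

464.5 kg/h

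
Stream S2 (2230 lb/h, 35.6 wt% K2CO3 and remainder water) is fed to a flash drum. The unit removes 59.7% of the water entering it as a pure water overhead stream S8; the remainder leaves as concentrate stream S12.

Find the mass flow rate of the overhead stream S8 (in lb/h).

water entering = 2230×0.644 = 1436.1 lb/h; overhead removed = 0.597×1436.1 = 857.36 lb/h.

857.4 lb/h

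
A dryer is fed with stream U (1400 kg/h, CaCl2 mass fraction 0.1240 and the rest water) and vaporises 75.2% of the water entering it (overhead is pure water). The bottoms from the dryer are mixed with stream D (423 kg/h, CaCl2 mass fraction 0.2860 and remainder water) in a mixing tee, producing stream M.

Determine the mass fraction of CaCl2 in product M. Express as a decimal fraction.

Vapour removed = 0.752×0.876×1400 = 922.25 kg/h; concentrate = 477.75 kg/h.
CaCl2 reaching the mixer = 173.6 (from concentrate) + 423×0.286 = 294.58 kg/h.
Product flow = 477.75 + 423 = 900.75 kg/h; CaCl2 fraction = 0.3270.

0.3270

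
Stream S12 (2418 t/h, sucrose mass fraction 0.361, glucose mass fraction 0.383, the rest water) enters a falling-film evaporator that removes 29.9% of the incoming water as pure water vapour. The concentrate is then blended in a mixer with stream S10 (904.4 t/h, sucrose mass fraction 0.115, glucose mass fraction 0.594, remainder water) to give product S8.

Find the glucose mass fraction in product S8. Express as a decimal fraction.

Vapour removed = 0.299×0.256×2418 = 185.08 t/h; concentrate = 2232.9 t/h.
glucose reaching the mixer = 926.09 (from concentrate) + 904.4×0.594 = 1463.3 t/h.
Product flow = 2232.9 + 904.4 = 3137.3 t/h; glucose fraction = 0.466.

0.466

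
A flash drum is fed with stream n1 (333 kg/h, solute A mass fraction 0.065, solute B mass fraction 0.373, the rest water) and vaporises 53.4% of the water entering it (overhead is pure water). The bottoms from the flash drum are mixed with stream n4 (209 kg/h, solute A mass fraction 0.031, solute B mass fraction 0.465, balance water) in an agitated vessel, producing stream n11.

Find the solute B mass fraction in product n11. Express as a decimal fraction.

0.501

Vapour removed = 0.534×0.562×333 = 99.936 kg/h; concentrate = 233.06 kg/h.
solute B reaching the mixer = 124.21 (from concentrate) + 209×0.465 = 221.39 kg/h.
Product flow = 233.06 + 209 = 442.06 kg/h; solute B fraction = 0.501.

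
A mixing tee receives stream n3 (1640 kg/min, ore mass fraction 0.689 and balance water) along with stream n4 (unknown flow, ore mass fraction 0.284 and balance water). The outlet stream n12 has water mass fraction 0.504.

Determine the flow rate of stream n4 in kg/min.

Let n4 be the unknown flow. Total out = 1640 + n4.
water balance: 510.04 + 0.716·n4 = 0.504·(1640 + n4)
(0.716 − 0.504)·n4 = 0.504×1640 − 510.04 = 316.52
n4 = 316.52 / 0.212 = 1493 kg/min

1493 kg/min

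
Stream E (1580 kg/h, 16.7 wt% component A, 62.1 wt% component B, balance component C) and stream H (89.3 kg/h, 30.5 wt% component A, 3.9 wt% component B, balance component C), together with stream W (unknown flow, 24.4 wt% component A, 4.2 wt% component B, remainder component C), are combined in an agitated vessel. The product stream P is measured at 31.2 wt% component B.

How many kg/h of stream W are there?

Let W be the unknown flow. Total out = 1669.3 + W.
component B balance: 984.66 + 0.042·W = 0.312·(1669.3 + W)
(0.042 − 0.312)·W = 0.312×1669.3 − 984.66 = -463.84
W = -463.84 / -0.270 = 1717.9 kg/h

1718 kg/h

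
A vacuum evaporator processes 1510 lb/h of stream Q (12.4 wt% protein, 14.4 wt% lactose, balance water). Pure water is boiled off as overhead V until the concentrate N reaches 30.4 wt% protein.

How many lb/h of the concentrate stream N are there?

protein is conserved: 1510×0.124 = 187.24 lb/h all reports to the concentrate.
Concentrate = 187.24/(target fraction) = 615.92 lb/h.

615.9 lb/h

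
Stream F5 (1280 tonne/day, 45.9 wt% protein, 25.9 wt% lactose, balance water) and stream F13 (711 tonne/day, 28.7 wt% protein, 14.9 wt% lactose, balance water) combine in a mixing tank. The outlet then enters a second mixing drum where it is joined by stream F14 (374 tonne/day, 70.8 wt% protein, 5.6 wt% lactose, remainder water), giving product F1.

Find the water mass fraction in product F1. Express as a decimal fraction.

0.360

Overall, product flow = 2365 tonne/day.
water in = 1280×0.282 + 711×0.564 + 374×0.236 = 850.23 tonne/day.
water fraction in F1 = 0.360.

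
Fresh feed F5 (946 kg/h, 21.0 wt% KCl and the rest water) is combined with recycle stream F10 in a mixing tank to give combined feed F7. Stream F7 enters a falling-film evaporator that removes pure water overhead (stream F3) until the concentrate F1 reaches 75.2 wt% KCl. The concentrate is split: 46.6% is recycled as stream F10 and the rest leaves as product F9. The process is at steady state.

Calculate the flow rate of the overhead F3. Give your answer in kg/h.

681.8 kg/h

Overall KCl balance (none leaves overhead): KCl in fresh feed = KCl in product, i.e. 946×0.210 = (1−0.466)·F1·0.752.
F1 = 198.66/(0.752×0.534) = 494.71 kg/h.
Recycle F10 = 0.466×494.71 = 230.54 kg/h.
Combined feed F7 = 946 + 230.54 = 1176.5 kg/h.
Overhead F3 = F7 − F1 = 1176.5 − 494.71 = 681.82 kg/h.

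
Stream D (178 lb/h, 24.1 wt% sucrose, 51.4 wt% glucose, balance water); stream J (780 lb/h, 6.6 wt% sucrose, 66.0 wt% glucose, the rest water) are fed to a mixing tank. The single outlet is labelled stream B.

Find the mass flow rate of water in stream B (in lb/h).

water out = water in = 178×0.245 + 780×0.274 = 257.33 lb/h.

257.3 lb/h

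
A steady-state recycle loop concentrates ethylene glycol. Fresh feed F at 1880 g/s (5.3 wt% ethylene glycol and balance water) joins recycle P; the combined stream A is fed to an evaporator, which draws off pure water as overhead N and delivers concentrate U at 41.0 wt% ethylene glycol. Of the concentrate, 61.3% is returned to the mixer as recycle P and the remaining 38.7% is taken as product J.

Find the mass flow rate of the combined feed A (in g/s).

2265 g/s

Overall ethylene glycol balance (none leaves overhead): ethylene glycol in fresh feed = ethylene glycol in product, i.e. 1880×0.053 = (1−0.613)·U·0.410.
U = 99.64/(0.410×0.387) = 627.97 g/s.
Recycle P = 0.613×627.97 = 384.95 g/s.
Combined feed A = 1880 + 384.95 = 2264.9 g/s.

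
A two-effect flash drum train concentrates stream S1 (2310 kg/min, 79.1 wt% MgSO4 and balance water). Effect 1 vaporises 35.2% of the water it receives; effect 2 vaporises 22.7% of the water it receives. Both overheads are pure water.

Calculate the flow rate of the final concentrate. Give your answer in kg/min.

water in feed = 2310×0.209 = 482.79 kg/min.
After stage 1: water left = (1−0.352)×482.79 = 312.85; stream total = 2140.1 kg/min.
After stage 2: water left = (1−0.227)×312.85 = 241.83; final concentrate = 2069 kg/min.

2069 kg/min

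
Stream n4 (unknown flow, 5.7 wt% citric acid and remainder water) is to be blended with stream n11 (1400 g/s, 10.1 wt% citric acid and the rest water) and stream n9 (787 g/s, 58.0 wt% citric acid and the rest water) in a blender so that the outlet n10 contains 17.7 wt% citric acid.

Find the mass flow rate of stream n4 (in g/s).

Let n4 be the unknown flow. Total out = 2187 + n4.
citric acid balance: 597.86 + 0.057·n4 = 0.177·(2187 + n4)
(0.057 − 0.177)·n4 = 0.177×2187 − 597.86 = -210.76
n4 = -210.76 / -0.120 = 1756.3 g/s

1756 g/s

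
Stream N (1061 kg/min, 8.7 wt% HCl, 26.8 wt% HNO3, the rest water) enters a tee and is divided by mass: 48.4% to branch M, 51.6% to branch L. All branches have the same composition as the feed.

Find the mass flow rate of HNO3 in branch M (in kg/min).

Branch M total = 0.484×1061 = 513.52 kg/min.
HNO3 in M = 0.268×513.52 = 137.62 kg/min.

137.6 kg/min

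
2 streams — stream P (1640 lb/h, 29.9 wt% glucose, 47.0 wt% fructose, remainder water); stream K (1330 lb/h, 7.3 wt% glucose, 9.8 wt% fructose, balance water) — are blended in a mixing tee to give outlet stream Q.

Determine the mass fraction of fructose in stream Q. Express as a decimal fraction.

0.303

Total flow out = 1640 + 1330 = 2970 lb/h.
fructose in = 1640×0.470 + 1330×0.098 = 901.14 lb/h.
fructose mass fraction in Q = 901.14/2970 = 0.303.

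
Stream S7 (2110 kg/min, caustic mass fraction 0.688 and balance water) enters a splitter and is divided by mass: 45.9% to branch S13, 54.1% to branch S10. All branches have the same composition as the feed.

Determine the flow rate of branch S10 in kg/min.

Branch S10 flow = 0.541×2110 = 1141.5 kg/min.

1142 kg/min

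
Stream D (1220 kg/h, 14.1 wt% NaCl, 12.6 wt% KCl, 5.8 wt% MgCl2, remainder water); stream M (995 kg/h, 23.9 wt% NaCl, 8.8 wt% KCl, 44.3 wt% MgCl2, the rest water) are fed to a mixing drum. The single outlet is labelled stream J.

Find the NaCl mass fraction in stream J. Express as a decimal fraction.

0.185

Total flow out = 1220 + 995 = 2215 kg/h.
NaCl in = 1220×0.141 + 995×0.239 = 409.82 kg/h.
NaCl mass fraction in J = 409.82/2215 = 0.185.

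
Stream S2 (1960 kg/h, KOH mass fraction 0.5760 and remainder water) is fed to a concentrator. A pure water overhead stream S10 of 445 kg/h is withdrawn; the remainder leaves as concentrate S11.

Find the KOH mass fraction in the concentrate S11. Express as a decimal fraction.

KOH is not removed: 1960×0.576 = 1129 kg/h of KOH enters S11.
Concentrate = 1960 − 445 = 1515 kg/h.
Mass fraction = 1129/1515 = 0.7452.

0.7452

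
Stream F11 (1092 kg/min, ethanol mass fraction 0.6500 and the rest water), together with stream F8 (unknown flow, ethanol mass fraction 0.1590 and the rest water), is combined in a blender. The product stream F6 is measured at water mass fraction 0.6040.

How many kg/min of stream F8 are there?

1170 kg/min

Let F8 be the unknown flow. Total out = 1092 + F8.
water balance: 382.2 + 0.841·F8 = 0.604·(1092 + F8)
(0.841 − 0.604)·F8 = 0.604×1092 − 382.2 = 277.37
F8 = 277.37 / 0.237 = 1170.3 kg/min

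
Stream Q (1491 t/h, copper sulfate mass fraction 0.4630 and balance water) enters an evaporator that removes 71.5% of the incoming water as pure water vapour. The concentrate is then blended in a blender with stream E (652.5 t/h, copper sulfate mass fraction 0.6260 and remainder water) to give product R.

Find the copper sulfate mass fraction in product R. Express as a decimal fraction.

Vapour removed = 0.715×0.537×1491 = 572.48 t/h; concentrate = 918.52 t/h.
copper sulfate reaching the mixer = 690.33 (from concentrate) + 652.5×0.626 = 1098.8 t/h.
Product flow = 918.52 + 652.5 = 1571 t/h; copper sulfate fraction = 0.6994.

0.6994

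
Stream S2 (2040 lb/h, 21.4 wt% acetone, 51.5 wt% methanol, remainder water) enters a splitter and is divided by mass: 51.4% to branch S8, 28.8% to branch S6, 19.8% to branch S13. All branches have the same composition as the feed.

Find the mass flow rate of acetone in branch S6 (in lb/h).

Branch S6 total = 0.288×2040 = 587.52 lb/h.
acetone in S6 = 0.214×587.52 = 125.73 lb/h.

125.7 lb/h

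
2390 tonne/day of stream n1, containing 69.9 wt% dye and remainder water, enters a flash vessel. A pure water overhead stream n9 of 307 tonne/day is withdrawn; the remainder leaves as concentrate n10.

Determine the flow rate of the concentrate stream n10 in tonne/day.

Concentrate = 2390 − 307 = 2083 tonne/day.

2083 tonne/day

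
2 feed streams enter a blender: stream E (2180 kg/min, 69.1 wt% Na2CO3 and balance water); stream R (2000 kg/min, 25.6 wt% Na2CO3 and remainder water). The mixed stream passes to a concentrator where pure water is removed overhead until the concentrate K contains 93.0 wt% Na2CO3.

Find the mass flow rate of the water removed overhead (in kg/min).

2010 kg/min

Na2CO3 entering = 2180×0.691 + 2000×0.256 = 2018.4 kg/min.
All Na2CO3 reports to K, so K = 2018.4/0.930 = 2170.3 kg/min.
Total feed = 4180 kg/min; overhead = 4180 − 2170.3 = 2009.7 kg/min.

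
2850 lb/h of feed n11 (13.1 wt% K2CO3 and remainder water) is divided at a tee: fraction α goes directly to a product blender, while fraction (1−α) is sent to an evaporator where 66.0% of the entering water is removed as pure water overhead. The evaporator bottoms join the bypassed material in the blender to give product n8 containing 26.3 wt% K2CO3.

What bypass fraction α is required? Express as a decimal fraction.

0.125

All 2850×0.131 = 373.35 lb/h of K2CO3 reaches n8, so n8 = 373.35/0.263 = 1419.6 lb/h and vapour = 1430.4 lb/h.
The evaporator receives (1−α)·2850 of feed at 0.869 water and removes 0.660 of that water:
0.660×0.869×(1−α)×2850 = 1430.4
(1−α) = 1430.4/1634.6 = 0.8751;  α = 0.1249.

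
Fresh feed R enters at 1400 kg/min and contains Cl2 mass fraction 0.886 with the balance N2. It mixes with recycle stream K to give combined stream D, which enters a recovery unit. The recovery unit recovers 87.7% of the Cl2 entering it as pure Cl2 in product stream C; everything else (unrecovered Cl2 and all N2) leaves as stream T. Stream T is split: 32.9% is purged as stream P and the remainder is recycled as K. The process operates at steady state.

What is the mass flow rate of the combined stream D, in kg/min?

N2 enters only via R and leaves only via the purge: 1400×0.114 = 0.329×(N2 in T), and the recovery unit passes all N2, so N2 in D = N2 in T = 485.11 kg/min.
Cl2 in D: m_A = 1400×0.886 + (1−0.329)·(1−0.877)·m_A, so m_A = 1240.4/0.9175 = 1352 kg/min.
D = 1352 + 485.11 = 1837.1 kg/min.

1837 kg/min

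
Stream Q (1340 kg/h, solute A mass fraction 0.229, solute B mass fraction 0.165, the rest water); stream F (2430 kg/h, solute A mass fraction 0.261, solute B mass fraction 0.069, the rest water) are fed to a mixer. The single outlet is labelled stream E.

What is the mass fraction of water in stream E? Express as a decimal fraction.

0.647

Total flow out = 1340 + 2430 = 3770 kg/h.
water in = 1340×0.606 + 2430×0.670 = 2440.1 kg/h.
water mass fraction in E = 2440.1/3770 = 0.647.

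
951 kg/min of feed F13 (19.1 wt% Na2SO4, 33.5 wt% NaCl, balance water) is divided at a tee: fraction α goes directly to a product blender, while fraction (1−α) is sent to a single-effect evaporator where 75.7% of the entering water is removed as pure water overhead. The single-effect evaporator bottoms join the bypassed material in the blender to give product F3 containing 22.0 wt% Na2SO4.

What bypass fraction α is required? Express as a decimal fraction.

All 951×0.191 = 181.64 kg/min of Na2SO4 reaches F3, so F3 = 181.64/0.220 = 825.64 kg/min and vapour = 125.36 kg/min.
The evaporator receives (1−α)·951 of feed at 0.474 water and removes 0.757 of that water:
0.757×0.474×(1−α)×951 = 125.36
(1−α) = 125.36/341.24 = 0.3674;  α = 0.6326.

0.633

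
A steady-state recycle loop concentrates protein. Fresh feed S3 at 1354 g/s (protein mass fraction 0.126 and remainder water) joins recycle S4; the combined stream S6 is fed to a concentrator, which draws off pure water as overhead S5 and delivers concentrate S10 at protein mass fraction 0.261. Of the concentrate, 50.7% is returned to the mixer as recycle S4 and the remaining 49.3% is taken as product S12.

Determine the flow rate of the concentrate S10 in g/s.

1326 g/s

Overall protein balance (none leaves overhead): protein in fresh feed = protein in product, i.e. 1354×0.126 = (1−0.507)·S10·0.261.
S10 = 170.6/(0.261×0.493) = 1325.9 g/s.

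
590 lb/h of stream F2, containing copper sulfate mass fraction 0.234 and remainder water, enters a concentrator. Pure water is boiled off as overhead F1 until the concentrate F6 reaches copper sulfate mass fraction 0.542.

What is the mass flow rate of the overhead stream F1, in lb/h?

copper sulfate is conserved: 590×0.234 = 138.06 lb/h all reports to the concentrate.
Concentrate = 138.06/(target fraction) = 254.72 lb/h.
Overhead = 590 − 254.72 = 335.28 lb/h.

335.3 lb/h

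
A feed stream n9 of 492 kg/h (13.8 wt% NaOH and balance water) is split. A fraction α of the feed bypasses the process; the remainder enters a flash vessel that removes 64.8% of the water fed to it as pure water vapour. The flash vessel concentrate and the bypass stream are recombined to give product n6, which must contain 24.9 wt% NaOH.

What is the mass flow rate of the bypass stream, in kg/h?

99.35 kg/h

All 492×0.138 = 67.896 kg/h of NaOH reaches n6, so n6 = 67.896/0.249 = 272.67 kg/h and vapour = 219.33 kg/h.
The evaporator receives (1−α)·492 of feed at 0.862 water and removes 0.648 of that water:
0.648×0.862×(1−α)×492 = 219.33
(1−α) = 219.33/274.82 = 0.7981;  α = 0.2019.
Bypass flow = 0.2019×492 = 99.349 kg/h.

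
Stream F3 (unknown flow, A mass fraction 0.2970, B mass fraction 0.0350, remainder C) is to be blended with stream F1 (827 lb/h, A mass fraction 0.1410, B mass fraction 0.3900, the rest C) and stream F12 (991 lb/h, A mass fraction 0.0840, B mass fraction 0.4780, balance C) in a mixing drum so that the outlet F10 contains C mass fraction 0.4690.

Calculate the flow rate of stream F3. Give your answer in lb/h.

154.4 lb/h

Let F3 be the unknown flow. Total out = 1818 + F3.
C balance: 821.92 + 0.668·F3 = 0.469·(1818 + F3)
(0.668 − 0.469)·F3 = 0.469×1818 − 821.92 = 30.721
F3 = 30.721 / 0.199 = 154.38 lb/h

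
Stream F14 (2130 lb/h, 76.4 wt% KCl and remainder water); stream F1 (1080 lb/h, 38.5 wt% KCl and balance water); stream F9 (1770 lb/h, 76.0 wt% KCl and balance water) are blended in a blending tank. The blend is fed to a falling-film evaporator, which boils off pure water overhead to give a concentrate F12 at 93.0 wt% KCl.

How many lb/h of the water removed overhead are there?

1337 lb/h

KCl entering = 2130×0.764 + 1080×0.385 + 1770×0.760 = 3388.3 lb/h.
All KCl reports to F12, so F12 = 3388.3/0.930 = 3643.4 lb/h.
Total feed = 4980 lb/h; overhead = 4980 − 3643.4 = 1336.6 lb/h.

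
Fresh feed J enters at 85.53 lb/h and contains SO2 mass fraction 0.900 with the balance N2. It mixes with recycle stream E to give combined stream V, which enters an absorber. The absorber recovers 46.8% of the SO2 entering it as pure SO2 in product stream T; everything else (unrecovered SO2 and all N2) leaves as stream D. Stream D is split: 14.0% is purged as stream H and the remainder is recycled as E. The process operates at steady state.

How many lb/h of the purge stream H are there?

19.12 lb/h

N2 enters only via J and leaves only via the purge: 85.53×0.100 = 0.140×(N2 in D), and the absorber passes all N2, so N2 in V = N2 in D = 61.093 lb/h.
SO2 in V: m_A = 85.53×0.900 + (1−0.140)·(1−0.468)·m_A, so m_A = 76.977/0.5425 = 141.9 lb/h.
D = (1−0.468)×141.9 + 61.093 = 136.58 lb/h.
Purge H = 0.140×136.58 = 19.122 lb/h.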